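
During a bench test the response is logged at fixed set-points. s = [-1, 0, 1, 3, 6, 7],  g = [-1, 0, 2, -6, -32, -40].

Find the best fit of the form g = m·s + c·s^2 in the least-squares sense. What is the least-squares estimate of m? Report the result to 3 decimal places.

Compute the Gram sums: Σs·s = 96, Σs·s^2 = 586, Σs^2·s^2 = 3780.
Right-hand side: Σs·g = -487, Σs^2·g = -3165.
So MᵀM·[m, c]ᵀ = Mᵀg: [[96, 586]; [586, 3780]]·[m, c]ᵀ = [-487, -3165]ᵀ.
Determinant 96·3780 − 586² = 19484.
m = ((-487)·3780 − 586·(-3165))/19484 = 6915/9742; c = (96·(-3165) − 586·(-487))/19484 = -9229/9742.

m = 0.710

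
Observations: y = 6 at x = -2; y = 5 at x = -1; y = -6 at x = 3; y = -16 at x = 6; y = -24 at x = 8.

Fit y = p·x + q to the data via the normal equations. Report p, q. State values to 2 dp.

Forming AᵀA = [[114, 14]; [14, 5]] and Aᵀy = [-323, -35]ᵀ gives AᵀA·[p, q]ᵀ = Aᵀy.
Determinant 114·5 − 14² = 374.
p = ((-323)·5 − 14·(-35))/374 = -1125/374; q = (114·(-35) − 14·(-323))/374 = 266/187.

p = -3.01, q = 1.42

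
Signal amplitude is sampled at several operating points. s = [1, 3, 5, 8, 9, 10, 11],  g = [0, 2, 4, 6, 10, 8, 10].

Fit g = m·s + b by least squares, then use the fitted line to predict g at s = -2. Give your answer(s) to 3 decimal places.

ĝ = -3.000

Setting ∂/∂m … = 0 gives: 401·m + 47·b = 354;  47·m + 7·b = 40.
Determinant 401·7 − 47² = 598.
m = (354·7 − 47·40)/598 = 1; b = (401·40 − 47·354)/598 = -1.
At s = -2: ĝ = (1)·(-2) + (-1)·(1) = -3.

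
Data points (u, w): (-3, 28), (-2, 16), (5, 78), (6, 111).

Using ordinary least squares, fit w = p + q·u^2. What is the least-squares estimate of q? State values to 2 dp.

The normal system XᵀX·[p, q]ᵀ = Xᵀw is [[4, 74]; [74, 2018]]·[p, q]ᵀ = [233, 6262]ᵀ.
det = 4·2018 − 74² = 2596.
p = (233·2018 − 74·6262)/2596 = 3403/1298; q = (4·6262 − 74·233)/2596 = 3903/1298.

q = 3.01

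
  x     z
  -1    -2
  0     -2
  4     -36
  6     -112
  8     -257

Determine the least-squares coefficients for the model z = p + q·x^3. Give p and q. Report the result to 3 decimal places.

Setting ∂/∂p … = 0 gives: 5·p + 791·q = -409;  791·p + 312897·q = -158078.
Determinant 5·312897 − 791² = 938804.
p = ((-409)·312897 − 791·(-158078))/938804 = -25975/8308; q = (5·(-158078) − 791·(-409))/938804 = -466871/938804.

p = -3.127, q = -0.497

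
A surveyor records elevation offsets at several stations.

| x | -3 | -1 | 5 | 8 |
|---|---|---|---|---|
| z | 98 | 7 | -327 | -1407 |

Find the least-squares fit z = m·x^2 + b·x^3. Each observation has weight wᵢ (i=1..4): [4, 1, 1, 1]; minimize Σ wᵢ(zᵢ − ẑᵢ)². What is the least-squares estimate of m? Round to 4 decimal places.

Setting ∂/∂m … = 0 gives: 5046·m + 34920·b = -94688;  34920·m + 280686·b = -771850.
Eliminating b: 280686·(row 1) − 34920·(row 2) gives 196935156·m = 280686·(-94688) − 34920·(-771850) = 375406032, so m = 31283836/16411263.
Then b = ((-771850) − 34920·(31283836/16411263))/280686 = -49020845/16411263.

m = 1.9062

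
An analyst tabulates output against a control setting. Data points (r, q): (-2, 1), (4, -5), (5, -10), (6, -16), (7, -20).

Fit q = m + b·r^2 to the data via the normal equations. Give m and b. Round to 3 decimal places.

Normal-equation sums: Σ1 = 5, Σr^2 = 130, Σr^2·r^2 = 4594.
For Xᵀq: Σq = -50, Σr^2·q = -1882.
Normal equations: [[5, 130]; [130, 4594]]·[m, b]ᵀ = [-50, -1882]ᵀ.
Eliminating b: 4594·(row 1) − 130·(row 2) gives 6070·m = 4594·(-50) − 130·(-1882) = 14960, so m = 1496/607.
Then b = ((-1882) − 130·(1496/607))/4594 = -291/607.

m = 2.465, b = -0.479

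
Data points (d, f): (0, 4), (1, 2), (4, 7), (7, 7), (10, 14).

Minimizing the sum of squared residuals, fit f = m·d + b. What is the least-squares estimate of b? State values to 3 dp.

Forming XᵀX = [[166, 22]; [22, 5]] and Xᵀf = [219, 34]ᵀ gives XᵀX·[m, b]ᵀ = Xᵀf.
Eliminating b: 5·(row 1) − 22·(row 2) gives 346·m = 5·219 − 22·34 = 347, so m = 347/346.
Then b = (34 − 22·(347/346))/5 = 413/173.

b = 2.387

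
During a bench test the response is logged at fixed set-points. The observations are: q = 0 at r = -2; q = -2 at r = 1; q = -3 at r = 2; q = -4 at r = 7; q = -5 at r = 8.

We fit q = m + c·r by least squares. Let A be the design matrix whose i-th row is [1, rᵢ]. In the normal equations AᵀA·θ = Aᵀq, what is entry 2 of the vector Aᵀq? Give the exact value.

Entry 2 ↔ basis r, so (Aᵀq)_{2} = Σᵢ (r)·qᵢ = (-2)·(0) + (1)·(-2) + (2)·(-3) + (7)·(-4) + (8)·(-5) = -76.

-76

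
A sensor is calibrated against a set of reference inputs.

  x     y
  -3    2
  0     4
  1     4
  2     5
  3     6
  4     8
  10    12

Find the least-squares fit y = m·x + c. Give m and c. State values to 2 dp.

m = 0.80, c = 3.91

Normal-equation sums: Σx·x = 139, Σx = 17, Σ1 = 7.
And Σx·y = 178, Σy = 41.
MᵀM·[m, c]ᵀ = Mᵀy becomes [[139, 17]; [17, 7]]·[m, c]ᵀ = [178, 41]ᵀ.
Eliminating c: 7·(row 1) − 17·(row 2) gives 684·m = 7·178 − 17·41 = 549, so m = 61/76.
Then c = (41 − 17·(61/76))/7 = 297/76.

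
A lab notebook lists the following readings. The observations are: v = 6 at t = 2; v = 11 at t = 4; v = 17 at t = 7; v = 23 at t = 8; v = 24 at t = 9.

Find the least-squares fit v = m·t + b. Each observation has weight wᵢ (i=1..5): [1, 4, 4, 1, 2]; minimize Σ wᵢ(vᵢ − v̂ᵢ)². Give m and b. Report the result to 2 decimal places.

AᵀWA·[m, b]ᵀ = AᵀWv reads: 490·m + 72·b = 1280;  72·m + 12·b = 189.
Determinant 490·12 − 72² = 696.
m = (1280·12 − 72·189)/696 = 73/29; b = (490·189 − 72·1280)/696 = 75/116.

m = 2.52, b = 0.65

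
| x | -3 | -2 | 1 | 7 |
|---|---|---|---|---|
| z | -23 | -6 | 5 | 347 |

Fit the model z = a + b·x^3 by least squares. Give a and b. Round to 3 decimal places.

a = 3.361, b = 1.002

Setting ∂/∂a … = 0 gives: 4·a + 309·b = 323;  309·a + 118443·b = 119695.
(Σ1 = 4, Σx^3 = 309, Σx^3·x^3 = 118443, Σz = 323, Σx^3·z = 119695.)
Determinant 4·118443 − 309² = 378291.
a = (323·118443 − 309·119695)/378291 = 423778/126097; b = (4·119695 − 309·323)/378291 = 378973/378291.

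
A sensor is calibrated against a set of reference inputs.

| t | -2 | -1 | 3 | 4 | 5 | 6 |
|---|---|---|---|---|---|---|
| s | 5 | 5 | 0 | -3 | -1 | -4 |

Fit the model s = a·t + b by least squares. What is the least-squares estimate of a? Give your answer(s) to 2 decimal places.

a = -1.14

Sums needed: Σt·t = 91, Σt = 15, Σ1 = 6.
Right-hand side: Σt·s = -56, Σs = 2.
So AᵀA·[a, b]ᵀ = Aᵀs: [[91, 15]; [15, 6]]·[a, b]ᵀ = [-56, 2]ᵀ.
Eliminating b: 6·(row 1) − 15·(row 2) gives 321·a = 6·(-56) − 15·2 = -366, so a = -122/107.
Then b = (2 − 15·(-122/107))/6 = 1022/321.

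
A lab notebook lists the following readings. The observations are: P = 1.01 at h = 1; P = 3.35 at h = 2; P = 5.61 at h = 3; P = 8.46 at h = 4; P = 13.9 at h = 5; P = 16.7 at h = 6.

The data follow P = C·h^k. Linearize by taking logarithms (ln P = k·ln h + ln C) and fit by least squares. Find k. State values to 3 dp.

k = 1.563

With ln Pᵢ as the transformed response and ln hᵢ as the regressor:
AᵀA = [[9.4099, 6.5793]; [6.5793, 6]], rhs = [14.9732, 10.5261]ᵀ  (here Σln h = 6.5793, Σ(ln h)² = 9.4099, Σln P = 10.5261, Σln h·ln P = 14.9732).
Slope k = (n·Σln h·ln P − Σln h·Σln P)/(n·Σ(ln h)² − (Σln h)²) = (6·14.9732 − 6.5793·10.5261)/13.1729 = 1.56271; ln C = (Σln P − k·Σln h)/n = 0.04077.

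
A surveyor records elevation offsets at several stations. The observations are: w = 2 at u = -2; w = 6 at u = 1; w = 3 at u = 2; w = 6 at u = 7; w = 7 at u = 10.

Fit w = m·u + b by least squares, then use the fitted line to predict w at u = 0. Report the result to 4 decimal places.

ŵ = 3.5021

From the data, Σu·u = 158, Σu = 18, Σ1 = 5.
For Aᵀw: Σu·w = 120, Σw = 24.
Normal equations: [[158, 18]; [18, 5]]·[m, b]ᵀ = [120, 24]ᵀ.
det = 158·5 − 18² = 466.
m = (120·5 − 18·24)/466 = 84/233; b = (158·24 − 18·120)/466 = 816/233.
At u = 0: ŵ = (84/233)·(0) + (816/233)·(1) = 816/233.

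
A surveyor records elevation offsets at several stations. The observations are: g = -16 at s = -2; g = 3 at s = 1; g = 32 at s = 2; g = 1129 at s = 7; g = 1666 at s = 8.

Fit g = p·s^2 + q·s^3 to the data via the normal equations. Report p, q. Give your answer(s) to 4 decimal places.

p = 2.0185, q = 3.0021

Entries of MᵀM: Σs^2·s^2 = 6530, Σs^2·s^3 = 49576, Σs^3·s^3 = 379922.
For Mᵀg: Σs^2·g = 162012, Σs^3·g = 1240626.
MᵀM·[p, q]ᵀ = Mᵀg becomes [[6530, 49576]; [49576, 379922]]·[p, q]ᵀ = [162012, 1240626]ᵀ.
Determinant 6530·379922 − 49576² = 23110884.
p = (162012·379922 − 49576·1240626)/23110884 = 3887374/1925907; q = (6530·1240626 − 49576·162012)/23110884 = 5781739/1925907.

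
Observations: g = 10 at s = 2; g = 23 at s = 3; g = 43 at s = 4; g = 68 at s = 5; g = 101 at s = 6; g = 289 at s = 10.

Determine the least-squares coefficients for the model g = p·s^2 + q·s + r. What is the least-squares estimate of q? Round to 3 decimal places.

With design matrix M, MᵀM = [[12274, 1440, 190]; [1440, 190, 30]; [190, 30, 6]] and Mᵀg = [35171, 4097, 534]ᵀ.
Row-reducing yields p = 9363/3058, q = -28013/15290, r = 1840/1529.

q = -1.832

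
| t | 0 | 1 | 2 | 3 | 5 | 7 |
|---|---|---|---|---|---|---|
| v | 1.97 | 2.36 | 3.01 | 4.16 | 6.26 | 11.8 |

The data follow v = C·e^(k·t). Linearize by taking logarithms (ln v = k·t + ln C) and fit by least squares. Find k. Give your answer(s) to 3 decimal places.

k = 0.256

Linearized form: ln v = k·t + ln C. From the 6 transformed points,
Σt = 18.0000, Σ(t)² = 88.0000, Σln v = 8.3664, Σt·ln v = 33.7867.
Equations: 88.0000·k + 18.0000·ln C = 33.7867;  18.0000·k + 6·ln C = 8.3664.
Δ = 88.0000·6 − (18.0000)² = 204.0000; k = (33.7867·6 − 18.0000·8.3664)/204.0000 = 0.25551, ln C = (88.0000·8.3664 − 18.0000·33.7867)/204.0000 = 0.62787.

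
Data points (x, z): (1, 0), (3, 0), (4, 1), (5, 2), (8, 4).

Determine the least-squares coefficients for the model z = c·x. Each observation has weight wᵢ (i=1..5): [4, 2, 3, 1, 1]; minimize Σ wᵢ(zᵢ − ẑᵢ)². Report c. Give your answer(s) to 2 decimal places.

Setting ∂/∂c … = 0 gives: 159·c = 54.
(Σwᵢ·x·x = 159, Σwᵢ·x·z = 54.)
c = 54/159 = 0.339623.

c = 0.34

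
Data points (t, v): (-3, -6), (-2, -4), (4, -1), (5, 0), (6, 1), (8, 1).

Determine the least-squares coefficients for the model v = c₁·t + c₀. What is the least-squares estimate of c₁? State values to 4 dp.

Compute the Gram sums: Σt·t = 154, Σt = 18, Σ1 = 6.
And Σt·v = 36, Σv = -9.
Normal equations: [[154, 18]; [18, 6]]·[c₁, c₀]ᵀ = [36, -9]ᵀ.
Eliminating c₀: 6·(row 1) − 18·(row 2) gives 600·c₁ = 6·36 − 18·(-9) = 378, so c₁ = 63/100.
Then c₀ = ((-9) − 18·(63/100))/6 = -339/100.

c₁ = 0.6300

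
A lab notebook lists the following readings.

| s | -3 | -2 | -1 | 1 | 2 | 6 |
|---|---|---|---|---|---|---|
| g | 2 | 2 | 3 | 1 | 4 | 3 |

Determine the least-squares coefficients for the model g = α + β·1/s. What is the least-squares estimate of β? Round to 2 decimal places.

β = -0.28

With design matrix X, XᵀX = [[6, -1/6]; [-1/6, 95/36]] and Xᵀg = [15, -7/6]ᵀ.
Determinant 6·(95/36) − (-1/6)² = 569/36.
α = (15·(95/36) − (-1/6)·(-7/6))/(569/36) = 1418/569; β = (6·(-7/6) − (-1/6)·15)/(569/36) = -162/569.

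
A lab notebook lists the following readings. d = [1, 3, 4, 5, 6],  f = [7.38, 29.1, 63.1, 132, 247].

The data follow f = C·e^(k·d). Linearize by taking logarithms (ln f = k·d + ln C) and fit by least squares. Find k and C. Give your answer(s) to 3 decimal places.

k = 0.711, C = 3.601

With ln fᵢ as the transformed response and dᵢ as the regressor:
Σd = 19.0000, Σ(d)² = 87.0000, Σln f = 19.9064, Σd·ln f = 86.1602.
Equations: 87.0000·k + 19.0000·ln C = 86.1602;  19.0000·k + 5·ln C = 19.9064.
Slope k = (n·Σd·ln f − Σd·Σln f)/(n·Σ(d)² − (Σd)²) = (5·86.1602 − 19.0000·19.9064)/74.0000 = 0.71053; ln C = (Σln f − k·Σd)/n = 1.28128, so C = exp(1.28128) = 3.60125.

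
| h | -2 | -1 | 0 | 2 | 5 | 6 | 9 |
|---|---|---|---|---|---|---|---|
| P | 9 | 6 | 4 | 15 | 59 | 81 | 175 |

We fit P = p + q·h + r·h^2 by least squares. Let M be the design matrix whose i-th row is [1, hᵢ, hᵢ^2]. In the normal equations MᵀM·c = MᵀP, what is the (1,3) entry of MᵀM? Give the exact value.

151

Row 1 ↔ basis 1, column 3 ↔ basis h^2, so (MᵀM)_{1,3} = Σᵢ h^2 = (1)·(4) + (1)·(1) + (1)·(0) + (1)·(4) + (1)·(25) + (1)·(36) + (1)·(81) = 151.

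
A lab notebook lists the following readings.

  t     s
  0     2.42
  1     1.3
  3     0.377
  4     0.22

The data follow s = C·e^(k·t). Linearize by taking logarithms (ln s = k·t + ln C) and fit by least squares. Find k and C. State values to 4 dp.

k = -0.6034, C = 2.3890

Linearized form: ln s = k·t + ln C. From the 4 transformed points,
Σt = 8.0000, Σ(t)² = 26.0000, Σln s = -1.3435, Σt·ln s = -8.7207.
Equations: 26.0000·k + 8.0000·ln C = -8.7207;  8.0000·k + 4·ln C = -1.3435.
Δ = 26.0000·4 − (8.0000)² = 40.0000; k = (-8.7207·4 − 8.0000·-1.3435)/40.0000 = -0.60337, ln C = (26.0000·-1.3435 − 8.0000·-8.7207)/40.0000 = 0.87086, so C = exp(0.87086) = 2.38896.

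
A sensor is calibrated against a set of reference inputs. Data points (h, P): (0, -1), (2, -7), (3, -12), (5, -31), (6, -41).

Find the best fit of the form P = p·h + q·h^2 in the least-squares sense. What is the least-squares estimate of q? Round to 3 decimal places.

q = -0.888

From the data, Σh·h = 74, Σh·h^2 = 376, Σh^2·h^2 = 2018.
Right-hand side: Σh·P = -451, Σh^2·P = -2387.
MᵀM·[p, q]ᵀ = MᵀP becomes [[74, 376]; [376, 2018]]·[p, q]ᵀ = [-451, -2387]ᵀ.
det = 74·2018 − 376² = 7956.
p = ((-451)·2018 − 376·(-2387))/7956 = -2101/1326; q = (74·(-2387) − 376·(-451))/7956 = -1177/1326.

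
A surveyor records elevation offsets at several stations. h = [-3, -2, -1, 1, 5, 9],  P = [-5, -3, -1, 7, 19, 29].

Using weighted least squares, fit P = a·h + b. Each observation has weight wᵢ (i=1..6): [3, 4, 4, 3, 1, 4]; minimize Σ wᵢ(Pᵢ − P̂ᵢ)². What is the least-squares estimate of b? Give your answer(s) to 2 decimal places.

b = 3.05

Normal-equation sums: Σwᵢ·h·h = 399, Σwᵢ·h = 23, Σwᵢ·1 = 19.
For MᵀWP: Σwᵢ·h·P = 1233, Σwᵢ·P = 125.
Normal equations: [[399, 23]; [23, 19]]·[a, b]ᵀ = [1233, 125]ᵀ.
det = 399·19 − 23² = 7052.
a = (1233·19 − 23·125)/7052 = 5138/1763; b = (399·125 − 23·1233)/7052 = 5379/1763.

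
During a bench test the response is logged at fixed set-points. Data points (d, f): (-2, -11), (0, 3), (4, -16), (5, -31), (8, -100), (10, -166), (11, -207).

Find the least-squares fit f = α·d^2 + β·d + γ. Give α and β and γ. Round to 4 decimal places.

The normal system AᵀA·[α, β, γ]ᵀ = Aᵀf is [[29634, 3024, 330]; [3024, 330, 36]; [330, 36, 7]]·[α, β, γ]ᵀ = [-49122, -4934, -528]ᵀ.
Inverting the 3×3 Gram matrix, [α, β, γ]ᵀ = [-110103/54169, 536663/162507, 184686/54169]ᵀ.

α = -2.0326, β = 3.3024, γ = 3.4094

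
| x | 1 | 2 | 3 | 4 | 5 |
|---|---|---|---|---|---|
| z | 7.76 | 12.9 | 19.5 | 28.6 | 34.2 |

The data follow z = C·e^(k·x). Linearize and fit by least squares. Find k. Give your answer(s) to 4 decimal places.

k = 0.3763

Linearized form: ln z = k·x + ln C. From the 5 transformed points,
Σx = 15.0000, Σ(x)² = 55.0000, Σln z = 14.4623, Σx·ln z = 47.1494.
Equations: 55.0000·k + 15.0000·ln C = 47.1494;  15.0000·k + 5·ln C = 14.4623.
Slope k = (n·Σx·ln z − Σx·Σln z)/(n·Σ(x)² − (Σx)²) = (5·47.1494 − 15.0000·14.4623)/50.0000 = 0.37627; ln C = (Σln z − k·Σx)/n = 1.76365.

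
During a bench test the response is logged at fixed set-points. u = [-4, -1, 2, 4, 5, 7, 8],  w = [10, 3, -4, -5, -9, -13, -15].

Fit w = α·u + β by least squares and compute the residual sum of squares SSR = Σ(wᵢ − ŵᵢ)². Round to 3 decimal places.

Sums needed: Σu·u = 175, Σu = 21, Σ1 = 7.
Moment sums: Σu·w = -327, Σw = -33.
So AᵀA·[α, β]ᵀ = Aᵀw: [[175, 21]; [21, 7]]·[α, β]ᵀ = [-327, -33]ᵀ.
det = 175·7 − 21² = 784.
α = ((-327)·7 − 21·(-33))/784 = -57/28; β = (175·(-33) − 21·(-327))/784 = 39/28.
Residuals: 13/28, -3/7, -37/28, 7/4, -3/14, -1/7, -3/28; SSR = 37/7.

SSR = 5.286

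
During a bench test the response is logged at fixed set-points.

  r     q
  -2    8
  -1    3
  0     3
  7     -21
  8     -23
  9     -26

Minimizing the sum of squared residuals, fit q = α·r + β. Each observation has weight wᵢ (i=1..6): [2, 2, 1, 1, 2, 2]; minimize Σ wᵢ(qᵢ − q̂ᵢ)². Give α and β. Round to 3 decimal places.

Normal-equation sums: Σwᵢ·r·r = 349, Σwᵢ·r = 35, Σwᵢ·1 = 10.
And Σwᵢ·r·q = -1021, Σwᵢ·q = -94.
MᵀWM·[α, β]ᵀ = MᵀWq becomes [[349, 35]; [35, 10]]·[α, β]ᵀ = [-1021, -94]ᵀ.
Determinant 349·10 − 35² = 2265.
α = ((-1021)·10 − 35·(-94))/2265 = -1384/453; β = (349·(-94) − 35·(-1021))/2265 = 2929/2265.

α = -3.055, β = 1.293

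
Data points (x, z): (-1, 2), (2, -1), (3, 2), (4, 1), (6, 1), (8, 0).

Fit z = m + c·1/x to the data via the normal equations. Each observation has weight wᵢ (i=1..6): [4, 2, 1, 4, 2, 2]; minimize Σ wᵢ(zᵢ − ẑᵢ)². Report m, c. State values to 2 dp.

m = 0.84, c = -1.23

Normal-equation sums: Σwᵢ·1 = 15, Σwᵢ·1/x = -13/12, Σwᵢ·1/x·1/x = 475/96.
And Σwᵢ·z = 14, Σwᵢ·1/x·z = -7.
Eliminating c: (475/96)·(row 1) − (-13/12)·(row 2) gives (21037/288)·m = (475/96)·14 − (-13/12)·(-7) = 987/16, so m = 17766/21037.
Then c = ((-7) − (-13/12)·(17766/21037))/(475/96) = -25872/21037.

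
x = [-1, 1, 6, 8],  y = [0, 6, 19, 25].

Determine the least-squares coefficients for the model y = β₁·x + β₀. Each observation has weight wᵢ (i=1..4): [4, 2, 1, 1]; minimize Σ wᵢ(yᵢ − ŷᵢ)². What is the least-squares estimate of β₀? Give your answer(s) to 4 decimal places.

β₀ = 2.8750

The normal system MᵀWM·[β₁, β₀]ᵀ = MᵀWy is [[106, 12]; [12, 8]]·[β₁, β₀]ᵀ = [326, 56]ᵀ.
Eliminating β₀: 8·(row 1) − 12·(row 2) gives 704·β₁ = 8·326 − 12·56 = 1936, so β₁ = 11/4.
Then β₀ = (56 − 12·(11/4))/8 = 23/8.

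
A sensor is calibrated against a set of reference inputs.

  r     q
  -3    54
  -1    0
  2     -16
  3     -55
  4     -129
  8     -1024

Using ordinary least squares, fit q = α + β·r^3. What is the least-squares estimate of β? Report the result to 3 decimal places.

Sums needed: Σ1 = 6, Σr^3 = 583, Σr^3·r^3 = 267763.
And Σq = -1170, Σr^3·q = -535615.
AᵀA·[α, β]ᵀ = Aᵀq becomes [[6, 583]; [583, 267763]]·[α, β]ᵀ = [-1170, -535615]ᵀ.
Eliminating β: 267763·(row 1) − 583·(row 2) gives 1266689·α = 267763·(-1170) − 583·(-535615) = -1019165, so α = -1019165/1266689.
Then β = ((-535615) − 583·(-1019165/1266689))/267763 = -2531580/1266689.

β = -1.999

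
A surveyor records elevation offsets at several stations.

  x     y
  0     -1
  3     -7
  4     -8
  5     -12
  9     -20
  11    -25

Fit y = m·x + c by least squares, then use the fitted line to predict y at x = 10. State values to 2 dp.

Setting ∂/∂m … = 0 gives: 252·m + 32·c = -568;  32·m + 6·c = -73.
(Σx·x = 252, Σx = 32, Σ1 = 6, Σx·y = -568, Σy = -73.)
Eliminating c: 6·(row 1) − 32·(row 2) gives 488·m = 6·(-568) − 32·(-73) = -1072, so m = -134/61.
Then c = ((-73) − 32·(-134/61))/6 = -55/122.
At x = 10: ŷ = (-134/61)·(10) + (-55/122)·(1) = -2735/122.

ŷ = -22.42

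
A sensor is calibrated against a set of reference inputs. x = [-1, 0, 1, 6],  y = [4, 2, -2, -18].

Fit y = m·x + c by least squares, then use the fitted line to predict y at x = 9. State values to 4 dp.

From the data, Σx·x = 38, Σx = 6, Σ1 = 4.
And Σx·y = -114, Σy = -14.
So AᵀA·[m, c]ᵀ = Aᵀy: [[38, 6]; [6, 4]]·[m, c]ᵀ = [-114, -14]ᵀ.
Δ = 38·4 − 6² = 116.
m = ((-114)·4 − 6·(-14))/116 = -93/29; c = (38·(-14) − 6·(-114))/116 = 38/29.
At x = 9: ŷ = (-93/29)·(9) + (38/29)·(1) = -799/29.

ŷ = -27.5517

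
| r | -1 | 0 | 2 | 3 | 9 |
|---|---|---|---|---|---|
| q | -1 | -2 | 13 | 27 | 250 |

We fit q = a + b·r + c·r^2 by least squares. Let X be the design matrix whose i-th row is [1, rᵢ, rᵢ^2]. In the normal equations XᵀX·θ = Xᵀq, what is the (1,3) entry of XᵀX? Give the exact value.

95

Row 1 ↔ basis 1, column 3 ↔ basis r^2, so (XᵀX)_{1,3} = Σᵢ r^2 = (1)·(1) + (1)·(0) + (1)·(4) + (1)·(9) + (1)·(81) = 95.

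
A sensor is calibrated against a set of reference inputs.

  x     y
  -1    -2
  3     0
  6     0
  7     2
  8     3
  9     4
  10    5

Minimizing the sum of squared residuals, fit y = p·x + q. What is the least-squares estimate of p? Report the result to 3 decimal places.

Compute the Gram sums: Σx·x = 340, Σx = 42, Σ1 = 7.
And Σx·y = 126, Σy = 12.
MᵀM·[p, q]ᵀ = Mᵀy becomes [[340, 42]; [42, 7]]·[p, q]ᵀ = [126, 12]ᵀ.
Eliminating q: 7·(row 1) − 42·(row 2) gives 616·p = 7·126 − 42·12 = 378, so p = 27/44.
Then q = (12 − 42·(27/44))/7 = -303/154.

p = 0.614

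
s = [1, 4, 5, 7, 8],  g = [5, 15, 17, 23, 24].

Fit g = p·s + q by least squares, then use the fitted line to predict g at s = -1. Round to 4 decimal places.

The normal system XᵀX·[p, q]ᵀ = Xᵀg is [[155, 25]; [25, 5]]·[p, q]ᵀ = [503, 84]ᵀ.
Determinant 155·5 − 25² = 150.
p = (503·5 − 25·84)/150 = 83/30; q = (155·84 − 25·503)/150 = 89/30.
At s = -1: ĝ = (83/30)·(-1) + (89/30)·(1) = 1/5.

ĝ = 0.2000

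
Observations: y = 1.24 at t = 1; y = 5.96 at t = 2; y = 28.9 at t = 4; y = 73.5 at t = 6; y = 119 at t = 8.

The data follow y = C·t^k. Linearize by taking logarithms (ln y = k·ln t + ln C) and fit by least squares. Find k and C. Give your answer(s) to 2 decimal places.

k = 2.23, C = 1.27

Linearized form: ln y = k·ln t + ln C. From the 5 transformed points,
Over the data: Σln t = 5.9506, Σ(ln t)² = 9.9367, Σln y = 14.4404, Σln t·ln y = 23.5382.
Normal system: [[9.9367, 5.9506]; [5.9506, 5]]·[k, ln C]ᵀ = [23.5382, 14.4404]ᵀ.
Δ = 9.9367·5 − (5.9506)² = 14.2736; k = (23.5382·5 − 5.9506·14.4404)/14.2736 = 2.22517, ln C = (9.9367·14.4404 − 5.9506·23.5382)/14.2736 = 0.23985, so C = exp(0.23985) = 1.27105.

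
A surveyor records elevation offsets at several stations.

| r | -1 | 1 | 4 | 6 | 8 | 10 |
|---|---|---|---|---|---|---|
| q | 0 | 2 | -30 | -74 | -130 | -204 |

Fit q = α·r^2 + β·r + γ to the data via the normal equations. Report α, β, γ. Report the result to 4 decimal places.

The normal system AᵀA·[α, β, γ]ᵀ = Aᵀq is [[15650, 1792, 218]; [1792, 218, 28]; [218, 28, 6]]·[α, β, γ]ᵀ = [-31862, -3642, -436]ᵀ.
Row-reducing yields α = -115493/56190, β = -4852/28095, γ = 52797/18730.

α = -2.0554, β = -0.1727, γ = 2.8188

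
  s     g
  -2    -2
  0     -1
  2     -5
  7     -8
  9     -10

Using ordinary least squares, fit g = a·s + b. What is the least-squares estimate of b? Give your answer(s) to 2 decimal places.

b = -2.66

The normal system MᵀM·[a, b]ᵀ = Mᵀg is [[138, 16]; [16, 5]]·[a, b]ᵀ = [-152, -26]ᵀ.
Δ = 138·5 − 16² = 434.
a = ((-152)·5 − 16·(-26))/434 = -172/217; b = (138·(-26) − 16·(-152))/434 = -578/217.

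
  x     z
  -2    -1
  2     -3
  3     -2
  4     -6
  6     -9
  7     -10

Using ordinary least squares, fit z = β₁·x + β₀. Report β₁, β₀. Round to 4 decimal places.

β₁ = -1.0649, β₀ = -1.6169

Entries of AᵀA: Σx·x = 118, Σx = 20, Σ1 = 6.
For Aᵀz: Σx·z = -158, Σz = -31.
Eliminating β₀: 6·(row 1) − 20·(row 2) gives 308·β₁ = 6·(-158) − 20·(-31) = -328, so β₁ = -82/77.
Then β₀ = ((-31) − 20·(-82/77))/6 = -249/154.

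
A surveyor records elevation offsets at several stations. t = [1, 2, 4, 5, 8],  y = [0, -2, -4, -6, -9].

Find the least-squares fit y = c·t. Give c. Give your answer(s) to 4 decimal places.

c = -1.1091

The normal system MᵀM·[c]ᵀ = Mᵀy is [[110]]·[c]ᵀ = [-122]ᵀ.
c = (-122)/110 = -1.10909.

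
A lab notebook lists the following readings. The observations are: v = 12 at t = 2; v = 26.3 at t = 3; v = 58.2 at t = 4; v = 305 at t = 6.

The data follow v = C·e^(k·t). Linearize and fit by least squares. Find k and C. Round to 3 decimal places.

k = 0.810, C = 2.335

Linearized form: ln v = k·t + ln C. From the 4 transformed points,
Σt = 15.0000, Σ(t)² = 65.0000, Σln v = 15.5387, Σt·ln v = 65.3559.
Normal system: [[65.0000, 15.0000]; [15.0000, 4]]·[k, ln C]ᵀ = [65.3559, 15.5387]ᵀ.
Δ = 65.0000·4 − (15.0000)² = 35.0000; k = (65.3559·4 − 15.0000·15.5387)/35.0000 = 0.80982, ln C = (65.0000·15.5387 − 15.0000·65.3559)/35.0000 = 0.84785, so C = exp(0.84785) = 2.33462.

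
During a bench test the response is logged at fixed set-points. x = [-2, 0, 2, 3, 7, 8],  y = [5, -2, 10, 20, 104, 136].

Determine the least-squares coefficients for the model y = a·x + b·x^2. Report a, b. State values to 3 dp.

Setting ∂/∂a … = 0 gives: 130·a + 882·b = 1886;  882·a + 6610·b = 14040.
(Σx·x = 130, Σx·x^2 = 882, Σx^2·x^2 = 6610, Σx·y = 1886, Σx^2·y = 14040.)
Determinant 130·6610 − 882² = 81376.
a = (1886·6610 − 882·14040)/81376 = 20795/20344; b = (130·14040 − 882·1886)/81376 = 40437/20344.

a = 1.022, b = 1.988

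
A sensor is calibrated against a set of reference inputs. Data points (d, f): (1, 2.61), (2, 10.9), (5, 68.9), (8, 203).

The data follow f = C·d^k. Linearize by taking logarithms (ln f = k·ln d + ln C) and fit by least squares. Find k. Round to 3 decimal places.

k = 2.078

Let Y = ln f. Fitting Y = k·ln d + ln C by least squares:
Σln d = 4.3820, Σ(ln d)² = 7.3948, Σln f = 12.8940, Σln d·ln f = 19.5165.
Equations: 7.3948·k + 4.3820·ln C = 19.5165;  4.3820·k + 4·ln C = 12.8940.
Slope k = (n·Σln d·ln f − Σln d·Σln f)/(n·Σ(ln d)² − (Σln d)²) = (4·19.5165 − 4.3820·12.8940)/10.3771 = 2.07804; ln C = (Σln f − k·Σln d)/n = 0.94698.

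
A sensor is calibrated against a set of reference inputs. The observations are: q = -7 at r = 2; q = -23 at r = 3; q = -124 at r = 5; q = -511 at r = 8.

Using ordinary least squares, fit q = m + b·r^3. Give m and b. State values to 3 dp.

Normal-equation sums: Σ1 = 4, Σr^3 = 672, Σr^3·r^3 = 278562.
For Mᵀq: Σq = -665, Σr^3·q = -277809.
Determinant 4·278562 − 672² = 662664.
m = ((-665)·278562 − 672·(-277809))/662664 = 240653/110444; b = (4·(-277809) − 672·(-665))/662664 = -55363/55222.

m = 2.179, b = -1.003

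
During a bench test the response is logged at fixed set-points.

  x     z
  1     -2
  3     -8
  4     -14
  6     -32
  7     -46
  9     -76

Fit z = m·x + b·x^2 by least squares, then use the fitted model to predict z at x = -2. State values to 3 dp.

AᵀA·[m, b]ᵀ = Aᵀz reads: 192·m + 1380·b = -1280;  1380·m + 10596·b = -9860.
(Σx·x = 192, Σx·x^2 = 1380, Σx^2·x^2 = 10596, Σx·z = -1280, Σx^2·z = -9860.)
Eliminating b: 10596·(row 1) − 1380·(row 2) gives 130032·m = 10596·(-1280) − 1380·(-9860) = 43920, so m = 305/903.
Then b = ((-9860) − 1380·(305/903))/10596 = -880/903.
At x = -2: ẑ = (305/903)·(-2) + (-880/903)·(4) = -590/129.

ẑ = -4.574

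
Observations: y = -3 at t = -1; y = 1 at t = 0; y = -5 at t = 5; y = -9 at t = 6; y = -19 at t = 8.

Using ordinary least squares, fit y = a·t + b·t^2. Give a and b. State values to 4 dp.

The normal equations are: 126·a + 852·b = -228;  852·a + 6018·b = -1668.
Determinant 126·6018 − 852² = 32364.
a = ((-228)·6018 − 852·(-1668))/32364 = 1362/899; b = (126·(-1668) − 852·(-228))/32364 = -442/899.

a = 1.5150, b = -0.4917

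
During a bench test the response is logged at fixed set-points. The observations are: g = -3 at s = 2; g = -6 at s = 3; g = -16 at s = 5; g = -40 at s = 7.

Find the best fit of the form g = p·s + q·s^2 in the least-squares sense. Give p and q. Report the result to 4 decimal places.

MᵀM·[p, q]ᵀ = Mᵀg reads: 87·p + 503·q = -384;  503·p + 3123·q = -2426.
(Σs·s = 87, Σs·s^2 = 503, Σs^2·s^2 = 3123, Σs·g = -384, Σs^2·g = -2426.)
Δ = 87·3123 − 503² = 18692.
p = ((-384)·3123 − 503·(-2426))/18692 = 10523/9346; q = (87·(-2426) − 503·(-384))/18692 = -8955/9346.

p = 1.1259, q = -0.9582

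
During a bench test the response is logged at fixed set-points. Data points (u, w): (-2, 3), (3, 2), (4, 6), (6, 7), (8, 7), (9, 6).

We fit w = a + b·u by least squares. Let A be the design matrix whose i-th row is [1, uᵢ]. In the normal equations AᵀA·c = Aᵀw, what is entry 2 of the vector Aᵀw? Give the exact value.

Entry 2 ↔ basis u, so (Aᵀw)_{2} = Σᵢ (u)·wᵢ = (-2)·(3) + (3)·(2) + (4)·(6) + (6)·(7) + (8)·(7) + (9)·(6) = 176.

176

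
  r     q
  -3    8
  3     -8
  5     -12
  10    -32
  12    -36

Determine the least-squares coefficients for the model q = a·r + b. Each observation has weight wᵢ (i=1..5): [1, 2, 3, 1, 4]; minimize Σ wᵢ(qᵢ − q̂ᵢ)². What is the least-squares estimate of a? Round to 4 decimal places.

Forming MᵀWM = [[778, 76]; [76, 11]] and MᵀWq = [-2300, -220]ᵀ gives MᵀWM·[a, b]ᵀ = MᵀWq.
det = 778·11 − 76² = 2782.
a = ((-2300)·11 − 76·(-220))/2782 = -330/107; b = (778·(-220) − 76·(-2300))/2782 = 140/107.

a = -3.0841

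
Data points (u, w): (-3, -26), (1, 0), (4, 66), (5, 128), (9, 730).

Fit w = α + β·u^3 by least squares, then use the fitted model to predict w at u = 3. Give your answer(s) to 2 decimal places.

ŵ = 28.15

From the data, Σ1 = 5, Σu^3 = 892, Σu^3·u^3 = 551892.
For Xᵀw: Σw = 898, Σu^3·w = 553096.
Normal equations: [[5, 892]; [892, 551892]]·[α, β]ᵀ = [898, 553096]ᵀ.
det = 5·551892 − 892² = 1963796.
α = (898·551892 − 892·553096)/1963796 = 559346/490949; β = (5·553096 − 892·898)/1963796 = 491116/490949.
At u = 3: ŵ = (559346/490949)·(1) + (491116/490949)·(27) = 13819478/490949.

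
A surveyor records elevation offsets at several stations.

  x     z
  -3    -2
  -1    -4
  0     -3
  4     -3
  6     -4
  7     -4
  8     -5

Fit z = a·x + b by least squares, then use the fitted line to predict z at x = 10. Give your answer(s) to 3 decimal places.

Sums needed: Σx·x = 175, Σx = 21, Σ1 = 7.
For Aᵀz: Σx·z = -94, Σz = -25.
AᵀA·[a, b]ᵀ = Aᵀz becomes [[175, 21]; [21, 7]]·[a, b]ᵀ = [-94, -25]ᵀ.
Determinant 175·7 − 21² = 784.
a = ((-94)·7 − 21·(-25))/784 = -19/112; b = (175·(-25) − 21·(-94))/784 = -49/16.
At x = 10: ẑ = (-19/112)·(10) + (-49/16)·(1) = -533/112.

ẑ = -4.759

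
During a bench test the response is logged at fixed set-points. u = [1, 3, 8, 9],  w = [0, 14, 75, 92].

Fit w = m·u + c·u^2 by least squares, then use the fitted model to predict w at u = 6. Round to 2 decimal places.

The normal system XᵀX·[m, c]ᵀ = Xᵀw is [[155, 1269]; [1269, 10739]]·[m, c]ᵀ = [1470, 12378]ᵀ.
Eliminating c: 10739·(row 1) − 1269·(row 2) gives 54184·m = 10739·1470 − 1269·12378 = 78648, so m = 9831/6773.
Then c = (12378 − 1269·(9831/6773))/10739 = 6645/6773.
At u = 6: ŵ = (9831/6773)·(6) + (6645/6773)·(36) = 298206/6773.

ŵ = 44.03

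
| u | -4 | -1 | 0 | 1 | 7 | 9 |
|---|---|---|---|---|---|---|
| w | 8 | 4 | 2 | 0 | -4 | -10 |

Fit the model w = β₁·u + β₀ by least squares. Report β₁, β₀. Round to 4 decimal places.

The normal system MᵀM·[β₁, β₀]ᵀ = Mᵀw is [[148, 12]; [12, 6]]·[β₁, β₀]ᵀ = [-154, 0]ᵀ.
det = 148·6 − 12² = 744.
β₁ = ((-154)·6 − 12·0)/744 = -77/62; β₀ = (148·0 − 12·(-154))/744 = 77/31.

β₁ = -1.2419, β₀ = 2.4839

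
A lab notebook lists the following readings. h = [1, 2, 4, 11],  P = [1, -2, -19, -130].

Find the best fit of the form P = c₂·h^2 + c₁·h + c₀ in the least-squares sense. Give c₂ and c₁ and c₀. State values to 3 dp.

c₂ = -0.920, c₁ = -2.134, c₀ = 4.765

Entries of AᵀA: Σh^2·h^2 = 14914, Σh^2·h = 1404, Σh^2 = 142, Σh·h = 142, Σh = 18, Σ1 = 4.
And Σh^2·P = -16041, Σh·P = -1509, ΣP = -150.
Inverting the 3×3 Gram matrix, [c₂, c₁, c₀]ᵀ = [-2611/2838, -2019/946, 6761/1419]ᵀ.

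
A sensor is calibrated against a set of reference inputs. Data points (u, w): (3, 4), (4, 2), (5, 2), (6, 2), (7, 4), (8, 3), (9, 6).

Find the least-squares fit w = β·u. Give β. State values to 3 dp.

β = 0.529

Entries of AᵀA: Σu·u = 280.
Right-hand side: Σu·w = 148.
AᵀA·[β]ᵀ = Aᵀw becomes [[280]]·[β]ᵀ = [148]ᵀ.
Hence β = 148 / 280 ≈ 0.528571.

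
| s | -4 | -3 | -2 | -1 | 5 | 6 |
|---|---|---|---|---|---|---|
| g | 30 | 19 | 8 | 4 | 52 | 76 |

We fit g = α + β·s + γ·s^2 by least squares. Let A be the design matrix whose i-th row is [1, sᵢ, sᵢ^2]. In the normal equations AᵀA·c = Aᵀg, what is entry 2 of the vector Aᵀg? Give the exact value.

Entry 2 ↔ basis s, so (Aᵀg)_{2} = Σᵢ (s)·gᵢ = (-4)·(30) + (-3)·(19) + (-2)·(8) + (-1)·(4) + (5)·(52) + (6)·(76) = 519.

519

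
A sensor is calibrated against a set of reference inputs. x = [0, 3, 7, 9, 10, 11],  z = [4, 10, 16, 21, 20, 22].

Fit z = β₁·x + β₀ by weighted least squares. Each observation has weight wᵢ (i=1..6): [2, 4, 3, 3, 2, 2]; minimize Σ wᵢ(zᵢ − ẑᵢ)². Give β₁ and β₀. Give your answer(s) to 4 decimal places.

β₁ = 1.6435, β₀ = 4.7101

Normal-equation sums: Σwᵢ·x·x = 868, Σwᵢ·x = 102, Σwᵢ·1 = 16.
Right-hand side: Σwᵢ·x·z = 1907, Σwᵢ·z = 243.
Normal equations: [[868, 102]; [102, 16]]·[β₁, β₀]ᵀ = [1907, 243]ᵀ.
det = 868·16 − 102² = 3484.
β₁ = (1907·16 − 102·243)/3484 = 2863/1742; β₀ = (868·243 − 102·1907)/3484 = 8205/1742.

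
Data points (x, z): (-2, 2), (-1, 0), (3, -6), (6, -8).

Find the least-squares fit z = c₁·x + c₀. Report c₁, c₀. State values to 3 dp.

Entries of MᵀM: Σx·x = 50, Σx = 6, Σ1 = 4.
And Σx·z = -70, Σz = -12.
Normal equations: [[50, 6]; [6, 4]]·[c₁, c₀]ᵀ = [-70, -12]ᵀ.
det = 50·4 − 6² = 164.
c₁ = ((-70)·4 − 6·(-12))/164 = -52/41; c₀ = (50·(-12) − 6·(-70))/164 = -45/41.

c₁ = -1.268, c₀ = -1.098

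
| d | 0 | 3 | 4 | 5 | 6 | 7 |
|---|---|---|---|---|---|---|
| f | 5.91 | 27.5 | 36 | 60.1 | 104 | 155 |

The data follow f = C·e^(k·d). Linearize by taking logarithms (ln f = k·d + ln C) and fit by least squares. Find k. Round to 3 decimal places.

k = 0.465

Let Y = ln f. Fitting Y = k·d + ln C by least squares:
XᵀX = [[135.0000, 25.0000]; [25.0000, 6]], rhs = [107.9270, 22.4582]ᵀ  (here Σd = 25.0000, Σ(d)² = 135.0000, Σln f = 22.4582, Σd·ln f = 107.9270).
Solving (det = 185.0000): k = 0.46545, ln C = 1.80367.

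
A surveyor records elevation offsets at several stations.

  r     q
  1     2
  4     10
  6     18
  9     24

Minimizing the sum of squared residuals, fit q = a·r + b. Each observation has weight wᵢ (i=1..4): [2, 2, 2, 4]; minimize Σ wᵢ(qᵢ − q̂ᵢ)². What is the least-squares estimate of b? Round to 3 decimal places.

b = -0.462

Forming AᵀWA = [[430, 58]; [58, 10]] and AᵀWq = [1164, 156]ᵀ gives AᵀWA·[a, b]ᵀ = AᵀWq.
Δ = 430·10 − 58² = 936.
a = (1164·10 − 58·156)/936 = 36/13; b = (430·156 − 58·1164)/936 = -6/13.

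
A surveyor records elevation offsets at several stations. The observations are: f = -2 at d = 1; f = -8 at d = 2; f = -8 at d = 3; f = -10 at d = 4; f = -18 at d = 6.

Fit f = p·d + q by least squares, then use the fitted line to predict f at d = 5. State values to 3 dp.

Forming AᵀA = [[66, 16]; [16, 5]] and Aᵀf = [-190, -46]ᵀ gives AᵀA·[p, q]ᵀ = Aᵀf.
Eliminating q: 5·(row 1) − 16·(row 2) gives 74·p = 5·(-190) − 16·(-46) = -214, so p = -107/37.
Then q = ((-46) − 16·(-107/37))/5 = 2/37.
At d = 5: f̂ = (-107/37)·(5) + (2/37)·(1) = -533/37.

f̂ = -14.405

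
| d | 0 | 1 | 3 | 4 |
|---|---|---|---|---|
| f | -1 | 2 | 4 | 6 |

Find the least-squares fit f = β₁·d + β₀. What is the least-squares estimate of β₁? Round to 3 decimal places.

β₁ = 1.600

Compute the Gram sums: Σd·d = 26, Σd = 8, Σ1 = 4.
Moment sums: Σd·f = 38, Σf = 11.
det = 26·4 − 8² = 40.
β₁ = (38·4 − 8·11)/40 = 8/5; β₀ = (26·11 − 8·38)/40 = -9/20.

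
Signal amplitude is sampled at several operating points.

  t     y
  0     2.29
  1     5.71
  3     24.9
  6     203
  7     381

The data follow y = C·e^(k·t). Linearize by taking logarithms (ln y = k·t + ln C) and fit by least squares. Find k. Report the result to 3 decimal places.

Let Y = ln y. Fitting Y = k·t + ln C by least squares:
Σt = 17.0000, Σ(t)² = 95.0000, Σln y = 17.0416, Σt·ln y = 84.8657.
Equations: 95.0000·k + 17.0000·ln C = 84.8657;  17.0000·k + 5·ln C = 17.0416.
Δ = 95.0000·5 − (17.0000)² = 186.0000; k = (84.8657·5 − 17.0000·17.0416)/186.0000 = 0.72377, ln C = (95.0000·17.0416 − 17.0000·84.8657)/186.0000 = 0.94753.

k = 0.724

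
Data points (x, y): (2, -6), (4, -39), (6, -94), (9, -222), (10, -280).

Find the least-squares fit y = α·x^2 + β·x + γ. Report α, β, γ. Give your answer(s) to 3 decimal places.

α = -3.042, β = 2.452, γ = 0.775

With design matrix A, AᵀA = [[18129, 2017, 237]; [2017, 237, 31]; [237, 31, 5]] and Aᵀy = [-50014, -5530, -641]ᵀ.
Inverting the 3×3 Gram matrix, [α, β, γ]ᵀ = [-68737/22598, 55411/22598, 8761/11299]ᵀ.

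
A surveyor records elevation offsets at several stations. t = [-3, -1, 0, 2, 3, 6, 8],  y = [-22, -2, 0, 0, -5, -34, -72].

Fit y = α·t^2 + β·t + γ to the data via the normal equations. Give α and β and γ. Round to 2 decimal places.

α = -1.49, β = 2.90, γ = 0.64

Sums needed: Σt^2·t^2 = 5571, Σt^2·t = 735, Σt^2 = 123, Σt·t = 123, Σt = 15, Σ1 = 7.
Right-hand side: Σt^2·y = -6077, Σt·y = -727, Σy = -135.
So MᵀM·[α, β, γ]ᵀ = Mᵀy: [[5571, 735, 123]; [735, 123, 15]; [123, 15, 7]]·[α, β, γ]ᵀ = [-6077, -727, -135]ᵀ.
Row-reducing yields α = -37993/25536, β = 74111/25536, γ = 143/224.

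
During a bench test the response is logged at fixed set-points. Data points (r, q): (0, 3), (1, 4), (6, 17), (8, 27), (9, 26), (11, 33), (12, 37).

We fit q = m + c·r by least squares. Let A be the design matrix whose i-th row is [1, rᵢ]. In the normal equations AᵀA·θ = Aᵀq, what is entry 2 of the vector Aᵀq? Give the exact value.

Entry 2 ↔ basis r, so (Aᵀq)_{2} = Σᵢ (r)·qᵢ = (0)·(3) + (1)·(4) + (6)·(17) + (8)·(27) + (9)·(26) + (11)·(33) + (12)·(37) = 1363.

1363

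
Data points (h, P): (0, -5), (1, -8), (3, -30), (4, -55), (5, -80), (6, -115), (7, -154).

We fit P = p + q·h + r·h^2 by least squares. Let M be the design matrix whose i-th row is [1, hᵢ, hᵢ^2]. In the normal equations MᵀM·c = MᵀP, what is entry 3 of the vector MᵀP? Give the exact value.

-14844

Entry 3 ↔ basis h^2, so (MᵀP)_{3} = Σᵢ (h^2)·Pᵢ = (0)·(-5) + (1)·(-8) + (9)·(-30) + (16)·(-55) + (25)·(-80) + (36)·(-115) + (49)·(-154) = -14844.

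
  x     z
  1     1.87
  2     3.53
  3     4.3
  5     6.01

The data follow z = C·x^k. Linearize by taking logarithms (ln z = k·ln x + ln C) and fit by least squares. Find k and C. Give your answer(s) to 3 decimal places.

Let Y = ln z. Fitting Y = k·ln x + ln C by least squares:
Σln x = 3.4012, Σ(ln x)² = 4.2777, Σln z = 5.1393, Σln x·ln z = 5.3631.
Equations: 4.2777·k + 3.4012·ln C = 5.3631;  3.4012·k + 4·ln C = 5.1393.
Δ = 4.2777·4 − (3.4012)² = 5.5426; k = (5.3631·4 − 3.4012·5.1393)/5.5426 = 0.71677, ln C = (4.2777·5.1393 − 3.4012·5.3631)/5.5426 = 0.67535, so C = exp(0.67535) = 1.96472.

k = 0.717, C = 1.965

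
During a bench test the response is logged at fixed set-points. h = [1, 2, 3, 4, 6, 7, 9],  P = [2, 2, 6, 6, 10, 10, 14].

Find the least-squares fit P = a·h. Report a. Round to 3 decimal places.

From the data, Σh·h = 196.
And Σh·P = 304.
Normal equations: [[196]]·[a]ᵀ = [304]ᵀ.
a = 304/196 = 1.55102.

a = 1.551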